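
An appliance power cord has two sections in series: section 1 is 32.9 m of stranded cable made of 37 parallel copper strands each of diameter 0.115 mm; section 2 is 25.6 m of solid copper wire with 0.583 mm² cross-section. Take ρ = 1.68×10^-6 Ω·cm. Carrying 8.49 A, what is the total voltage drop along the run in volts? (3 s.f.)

ρ = 1.68×10^-6 Ω·cm = 1.68×10^-8 Ω·m
Section 1: A_strand = π(5.7500e-05)² = 1.039e-08 m²; R₁ = ρL/(N·A_s) = (1.68×10^-8)(32.9)/(37×1.039e-08) = 1.438 Ω
Section 2: A = 0.583 mm² = 5.830e-07 m²
R₂ = (1.68×10^-8)(25.6)/(5.830e-07) = 0.7377 Ω
R = R₁ + R₂ = 2.176 Ω
V = IR = 8.49 × 2.176 = 18.5 V

18.5 V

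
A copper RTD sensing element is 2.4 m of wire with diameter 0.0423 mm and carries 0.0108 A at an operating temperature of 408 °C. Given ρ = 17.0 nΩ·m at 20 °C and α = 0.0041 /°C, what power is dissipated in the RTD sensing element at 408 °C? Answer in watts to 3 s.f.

ρ = 17.0 nΩ·m = 1.70×10^-8 Ω·m
A = π(d/2)² = π(2.1150e-05 m)² = 1.405e-09 m²
R₍20₎ = ρL/A = (1.70×10^-8)(2.4)/(1.405e-09) = 29.03 Ω
R₍408₎ = R₍20₎(1 + αΔT) = 29.03 × (1 + 0.0041×388) = 75.22 Ω
P = I²R = (0.0108)² × 75.22 = 0.00877 W

0.00877 W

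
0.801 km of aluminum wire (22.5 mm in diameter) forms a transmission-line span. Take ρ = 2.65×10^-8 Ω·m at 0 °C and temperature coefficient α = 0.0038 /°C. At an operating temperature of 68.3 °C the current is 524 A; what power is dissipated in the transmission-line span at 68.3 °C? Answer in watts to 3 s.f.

18500 W

A = π(d/2)² = π(1.1250e-02 m)² = 3.976e-04 m²
R₍0₎ = ρL/A = (2.65×10^-8)(801)/(3.976e-04) = 0.05339 Ω
R₍68.3₎ = R₍0₎(1 + αΔT) = 0.05339 × (1 + 0.0038×68.3) = 0.06724 Ω
P = I²R = (524)² × 0.06724 = 18500 W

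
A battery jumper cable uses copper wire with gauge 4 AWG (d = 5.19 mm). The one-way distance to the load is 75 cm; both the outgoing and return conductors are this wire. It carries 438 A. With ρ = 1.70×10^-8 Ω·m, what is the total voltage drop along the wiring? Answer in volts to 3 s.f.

0.528 V

A = π(5.19/2 mm)² = π(2.5950e-03 m)² = 2.116e-05 m²
Total conductor length (both ways) L = 2 × 0.75 = 1.5 m
R = ρL/A = (1.70×10^-8)(1.5)/(2.116e-05) = 0.001205 Ω
V = IR = 438 × 0.001205 = 0.528 V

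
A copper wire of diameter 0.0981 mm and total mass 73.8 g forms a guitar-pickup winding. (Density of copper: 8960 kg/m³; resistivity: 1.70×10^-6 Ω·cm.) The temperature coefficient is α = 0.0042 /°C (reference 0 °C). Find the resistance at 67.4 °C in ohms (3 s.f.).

3140 Ω

ρ = 1.70×10^-6 Ω·cm = 1.70×10^-8 Ω·m
A = π(d/2)² = π(4.9050e-05 m)² = 7.5584e-09 m²
L = m/(density·A) = 0.0738/(8960×7.5584e-09) = 1090 m
R = ρL/A = (1.70×10^-8)(1090)/(7.5584e-09) = 2451 Ω
R(67.4 °C) = 2451 × (1 + 0.0042×67.4) = 3140 Ω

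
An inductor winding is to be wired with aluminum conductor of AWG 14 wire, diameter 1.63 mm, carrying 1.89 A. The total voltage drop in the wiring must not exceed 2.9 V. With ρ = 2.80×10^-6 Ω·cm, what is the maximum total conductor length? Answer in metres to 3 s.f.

114 m

ρ = 2.80×10^-6 Ω·cm = 2.80×10^-8 Ω·m
A = π(1.63/2 mm)² = π(8.1500e-04 m)² = 2.087e-06 m²
L_max = V_max·A/(1·ρI) = (2.9)(2.087e-06)/(2.80×10^-8×1.89) = 114 m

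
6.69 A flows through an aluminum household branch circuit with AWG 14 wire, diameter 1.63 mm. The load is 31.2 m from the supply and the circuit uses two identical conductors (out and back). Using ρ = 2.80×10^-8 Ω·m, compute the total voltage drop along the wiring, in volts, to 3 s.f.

5.60 V

A = π(1.63/2 mm)² = π(8.1500e-04 m)² = 2.087e-06 m²
Total conductor length (both ways) L = 2 × 31.2 = 62.4 m
R = ρL/A = (2.80×10^-8)(62.4)/(2.087e-06) = 0.8373 Ω
V = IR = 6.69 × 0.8373 = 5.60 V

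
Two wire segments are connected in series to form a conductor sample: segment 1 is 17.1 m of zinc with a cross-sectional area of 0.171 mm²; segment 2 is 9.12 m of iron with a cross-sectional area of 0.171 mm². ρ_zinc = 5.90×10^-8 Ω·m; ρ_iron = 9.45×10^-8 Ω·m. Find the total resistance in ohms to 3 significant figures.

Segment 1: A = 0.171 mm² = 1.710e-07 m²
R₁ = ρL/A = (5.90×10^-8)(17.1)/(1.710e-07) = 5.9 Ω
R₂ = (9.45×10^-8)(9.12)/(1.710e-07) = 5.04 Ω
R = R₁ + R₂ = 10.9 Ω

10.9 Ω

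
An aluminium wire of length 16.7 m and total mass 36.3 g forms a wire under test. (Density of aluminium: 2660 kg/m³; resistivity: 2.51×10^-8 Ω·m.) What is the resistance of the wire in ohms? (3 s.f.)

0.513 Ω

A = m/(density·L) = 0.0363/(2660×16.7) = 8.1716e-07 m²
R = ρL/A = (2.51×10^-8)(16.7)/(8.1716e-07) = 0.513 Ω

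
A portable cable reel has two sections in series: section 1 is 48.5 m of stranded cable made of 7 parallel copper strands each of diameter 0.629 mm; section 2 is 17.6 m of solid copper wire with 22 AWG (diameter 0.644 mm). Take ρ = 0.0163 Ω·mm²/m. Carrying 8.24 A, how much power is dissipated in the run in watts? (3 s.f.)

ρ = 0.0163 Ω·mm²/m = 1.63×10^-8 Ω·m
Section 1: A_strand = π(3.1450e-04)² = 3.107e-07 m²; R₁ = ρL/(N·A_s) = (1.63×10^-8)(48.5)/(7×3.107e-07) = 0.3634 Ω
Section 2: A = π(0.644/2 mm)² = π(3.2200e-04 m)² = 3.257e-07 m²
R₂ = (1.63×10^-8)(17.6)/(3.257e-07) = 0.8807 Ω
R = R₁ + R₂ = 1.244 Ω
P = I²R = (8.24)² × 1.244 = 84.5 W

84.5 W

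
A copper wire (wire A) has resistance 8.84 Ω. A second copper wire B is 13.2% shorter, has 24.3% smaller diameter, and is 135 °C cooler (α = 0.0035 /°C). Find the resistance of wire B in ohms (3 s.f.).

7.06 Ω

R ∝ ρL/d² with ρ ∝ (1+αΔT), so R_B/R_A = (1 − 13.2/100) × (1 − 24.3/100)⁻² × (1 − 0.0035×135)
= 0.868 × 1.745 × 0.5275 = 0.799
R_B = 0.799 × 8.84 = 7.06 Ω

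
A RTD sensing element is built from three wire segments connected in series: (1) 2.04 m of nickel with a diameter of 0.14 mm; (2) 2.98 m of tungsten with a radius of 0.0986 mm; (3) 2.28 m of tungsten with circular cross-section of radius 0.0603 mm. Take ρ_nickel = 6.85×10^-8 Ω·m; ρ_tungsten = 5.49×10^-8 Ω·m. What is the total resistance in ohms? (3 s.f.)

Seg 1: A = π(d/2)² = π(7.0000e-05 m)² = 1.539e-08 m²
R_1 = (6.85×10^-8)(2.04)/(1.539e-08) = 9.078 Ω
Seg 2: A = πr² = π(9.8600e-05 m)² = 3.054e-08 m²
R_2 = (5.49×10^-8)(2.98)/(3.054e-08) = 5.357 Ω
Seg 3: A = πr² = π(6.0300e-05 m)² = 1.142e-08 m²
R_3 = (5.49×10^-8)(2.28)/(1.142e-08) = 10.96 Ω
R_total = R_1 + R_2 + R_3 = 25.4 Ω

25.4 Ω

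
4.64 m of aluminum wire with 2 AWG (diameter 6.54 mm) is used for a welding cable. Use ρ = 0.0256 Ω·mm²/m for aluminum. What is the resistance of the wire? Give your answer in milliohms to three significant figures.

3.54 mΩ

ρ = 0.0256 Ω·mm²/m = 2.56×10^-8 Ω·m
A = π(6.54/2 mm)² = π(3.2700e-03 m)² = 3.359e-05 m²
R = ρL/A = (2.56×10^-8)(4.64 m)/(3.359e-05 m²) = 3.54 mΩ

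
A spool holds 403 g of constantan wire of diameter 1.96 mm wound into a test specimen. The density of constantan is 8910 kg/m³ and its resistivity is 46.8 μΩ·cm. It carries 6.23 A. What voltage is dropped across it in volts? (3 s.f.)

14.5 V

ρ = 46.8 μΩ·cm = 4.68×10^-7 Ω·m
A = π(d/2)² = π(9.8000e-04 m)² = 3.0172e-06 m²
L = m/(density·A) = 0.403/(8910×3.0172e-06) = 14.99 m
R = ρL/A = (4.68×10^-7)(14.99)/(3.0172e-06) = 2.325 Ω
V = IR = 6.23 × 2.325 = 14.5 V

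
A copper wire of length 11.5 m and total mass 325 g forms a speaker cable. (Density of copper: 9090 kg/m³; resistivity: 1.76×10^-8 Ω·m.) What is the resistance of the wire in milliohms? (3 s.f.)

65.1 mΩ

A = m/(density·L) = 0.325/(9090×11.5) = 3.1090e-06 m²
R = ρL/A = (1.76×10^-8)(11.5)/(3.1090e-06) = 65.1 mΩ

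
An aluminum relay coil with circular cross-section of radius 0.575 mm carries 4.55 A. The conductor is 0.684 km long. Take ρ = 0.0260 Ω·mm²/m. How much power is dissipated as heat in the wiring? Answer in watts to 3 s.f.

ρ = 0.0260 Ω·mm²/m = 2.60×10^-8 Ω·m
A = πr² = π(5.7500e-04 m)² = 1.039e-06 m²
R = ρL/A = (2.60×10^-8)(684)/(1.039e-06) = 17.12 Ω
P = I²R = (4.55)² × 17.12 = 354 W

354 W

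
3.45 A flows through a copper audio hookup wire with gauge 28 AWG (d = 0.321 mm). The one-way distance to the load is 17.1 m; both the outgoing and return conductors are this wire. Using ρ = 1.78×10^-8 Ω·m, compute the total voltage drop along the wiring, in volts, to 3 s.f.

A = π(0.321/2 mm)² = π(1.6050e-04 m)² = 8.093e-08 m²
Total conductor length (both ways) L = 2 × 17.1 = 34.2 m
R = ρL/A = (1.78×10^-8)(34.2)/(8.093e-08) = 7.522 Ω
V = IR = 3.45 × 7.522 = 26.0 V

26.0 V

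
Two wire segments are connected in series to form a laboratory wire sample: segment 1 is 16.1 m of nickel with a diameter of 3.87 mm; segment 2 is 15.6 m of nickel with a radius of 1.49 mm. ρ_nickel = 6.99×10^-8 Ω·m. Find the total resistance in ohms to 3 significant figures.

Segment 1: A = π(d/2)² = π(1.9350e-03 m)² = 1.176e-05 m²
R₁ = ρL/A = (6.99×10^-8)(16.1)/(1.176e-05) = 0.09567 Ω
Segment 2: A = πr² = π(1.4900e-03 m)² = 6.975e-06 m²
R₂ = (6.99×10^-8)(15.6)/(6.975e-06) = 0.1563 Ω
R = R₁ + R₂ = 0.252 Ω

0.252 Ω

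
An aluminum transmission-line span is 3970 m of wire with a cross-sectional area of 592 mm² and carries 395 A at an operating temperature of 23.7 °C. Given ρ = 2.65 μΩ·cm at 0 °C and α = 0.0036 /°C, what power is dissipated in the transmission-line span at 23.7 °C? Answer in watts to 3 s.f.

ρ = 2.65 μΩ·cm = 2.65×10^-8 Ω·m
A = 592 mm² = 5.920e-04 m²
R₍0₎ = ρL/A = (2.65×10^-8)(3970)/(5.920e-04) = 0.1777 Ω
R₍23.7₎ = R₍0₎(1 + αΔT) = 0.1777 × (1 + 0.0036×23.7) = 0.1929 Ω
P = I²R = (395)² × 0.1929 = 30100 W

30100 W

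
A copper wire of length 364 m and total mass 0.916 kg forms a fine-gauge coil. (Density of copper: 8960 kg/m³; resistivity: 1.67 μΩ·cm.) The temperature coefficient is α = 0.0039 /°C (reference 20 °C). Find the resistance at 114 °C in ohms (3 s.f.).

ρ = 1.67 μΩ·cm = 1.67×10^-8 Ω·m
A = m/(density·L) = 0.916/(8960×364) = 2.8086e-07 m²
R = ρL/A = (1.67×10^-8)(364)/(2.8086e-07) = 21.64 Ω
R(114 °C) = 21.64 × (1 + 0.0039×94) = 29.6 Ω

29.6 Ω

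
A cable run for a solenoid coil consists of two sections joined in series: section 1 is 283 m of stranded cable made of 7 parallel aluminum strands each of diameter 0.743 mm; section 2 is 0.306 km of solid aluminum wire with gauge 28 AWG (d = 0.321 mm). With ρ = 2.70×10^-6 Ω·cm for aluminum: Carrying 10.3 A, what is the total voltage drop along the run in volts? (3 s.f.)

1080 V

ρ = 2.70×10^-6 Ω·cm = 2.70×10^-8 Ω·m
Section 1: A_strand = π(3.7150e-04)² = 4.336e-07 m²; R₁ = ρL/(N·A_s) = (2.70×10^-8)(283)/(7×4.336e-07) = 2.518 Ω
Section 2: A = π(0.321/2 mm)² = π(1.6050e-04 m)² = 8.093e-08 m²
R₂ = (2.70×10^-8)(306)/(8.093e-08) = 102.1 Ω
R = R₁ + R₂ = 104.6 Ω
V = IR = 10.3 × 104.6 = 1080 V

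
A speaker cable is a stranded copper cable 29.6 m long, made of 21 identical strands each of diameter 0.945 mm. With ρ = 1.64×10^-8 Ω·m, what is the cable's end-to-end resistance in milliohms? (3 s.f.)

A_strand = π(4.7250e-04 m)² = 7.014e-07 m²
R_strand = ρL/A = (1.64×10^-8)(29.6)/(7.014e-07) = 0.6921 Ω
R_total = R_strand/N = 0.6921/21 = 33.0 mΩ

33.0 mΩ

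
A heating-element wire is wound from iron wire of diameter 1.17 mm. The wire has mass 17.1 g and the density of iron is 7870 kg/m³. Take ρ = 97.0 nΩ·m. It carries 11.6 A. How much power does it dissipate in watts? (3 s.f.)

24.5 W

ρ = 97.0 nΩ·m = 9.70×10^-8 Ω·m
A = π(d/2)² = π(5.8500e-04 m)² = 1.0751e-06 m²
L = m/(density·A) = 0.0171/(7870×1.0751e-06) = 2.021 m
R = ρL/A = (9.70×10^-8)(2.021)/(1.0751e-06) = 0.1823 Ω
P = I²R = (11.6)² × 0.1823 = 24.5 W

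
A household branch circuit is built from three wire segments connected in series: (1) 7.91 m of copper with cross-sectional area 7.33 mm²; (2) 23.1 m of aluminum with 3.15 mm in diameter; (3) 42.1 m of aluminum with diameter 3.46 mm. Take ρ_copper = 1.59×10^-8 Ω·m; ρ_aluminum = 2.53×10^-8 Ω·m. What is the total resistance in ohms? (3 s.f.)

Seg 1: A = 7.33 mm² = 7.330e-06 m²
R_1 = (1.59×10^-8)(7.91)/(7.330e-06) = 0.01716 Ω
Seg 2: A = π(d/2)² = π(1.5750e-03 m)² = 7.793e-06 m²
R_2 = (2.53×10^-8)(23.1)/(7.793e-06) = 0.07499 Ω
Seg 3: A = π(d/2)² = π(1.7300e-03 m)² = 9.402e-06 m²
R_3 = (2.53×10^-8)(42.1)/(9.402e-06) = 0.1133 Ω
R_total = R_1 + R_2 + R_3 = 0.205 Ω

0.205 Ω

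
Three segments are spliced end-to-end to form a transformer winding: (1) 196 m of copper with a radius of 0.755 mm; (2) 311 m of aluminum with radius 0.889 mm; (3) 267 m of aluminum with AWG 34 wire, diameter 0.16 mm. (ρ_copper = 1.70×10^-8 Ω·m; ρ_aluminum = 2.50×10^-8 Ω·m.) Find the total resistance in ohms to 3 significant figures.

337 Ω

Seg 1: A = πr² = π(7.5500e-04 m)² = 1.791e-06 m²
R_1 = (1.70×10^-8)(196)/(1.791e-06) = 1.861 Ω
Seg 2: A = πr² = π(8.8900e-04 m)² = 2.483e-06 m²
R_2 = (2.50×10^-8)(311)/(2.483e-06) = 3.131 Ω
Seg 3: A = π(0.16/2 mm)² = π(8.0000e-05 m)² = 2.011e-08 m²
R_3 = (2.50×10^-8)(267)/(2.011e-08) = 332 Ω
R_total = R_1 + R_2 + R_3 = 337 Ω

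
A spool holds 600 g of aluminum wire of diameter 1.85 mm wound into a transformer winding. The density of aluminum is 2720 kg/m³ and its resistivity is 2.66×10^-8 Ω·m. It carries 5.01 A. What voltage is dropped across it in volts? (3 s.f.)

A = π(d/2)² = π(9.2500e-04 m)² = 2.6880e-06 m²
L = m/(density·A) = 0.6/(2720×2.6880e-06) = 82.06 m
R = ρL/A = (2.66×10^-8)(82.06)/(2.6880e-06) = 0.8121 Ω
V = IR = 5.01 × 0.8121 = 4.07 V

4.07 V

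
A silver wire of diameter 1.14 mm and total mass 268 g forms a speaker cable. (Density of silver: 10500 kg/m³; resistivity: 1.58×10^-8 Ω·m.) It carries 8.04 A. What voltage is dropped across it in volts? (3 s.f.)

3.11 V

A = π(d/2)² = π(5.7000e-04 m)² = 1.0207e-06 m²
L = m/(density·A) = 0.268/(10500×1.0207e-06) = 25.01 m
R = ρL/A = (1.58×10^-8)(25.01)/(1.0207e-06) = 0.3871 Ω
V = IR = 8.04 × 0.3871 = 3.11 V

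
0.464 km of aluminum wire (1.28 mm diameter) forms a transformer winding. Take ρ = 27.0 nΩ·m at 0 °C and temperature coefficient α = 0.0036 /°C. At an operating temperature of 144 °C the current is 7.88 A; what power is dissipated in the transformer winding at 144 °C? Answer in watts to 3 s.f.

ρ = 27.0 nΩ·m = 2.70×10^-8 Ω·m
A = π(d/2)² = π(6.4000e-04 m)² = 1.287e-06 m²
R₍0₎ = ρL/A = (2.70×10^-8)(464)/(1.287e-06) = 9.736 Ω
R₍144₎ = R₍0₎(1 + αΔT) = 9.736 × (1 + 0.0036×144) = 14.78 Ω
P = I²R = (7.88)² × 14.78 = 918 W

918 W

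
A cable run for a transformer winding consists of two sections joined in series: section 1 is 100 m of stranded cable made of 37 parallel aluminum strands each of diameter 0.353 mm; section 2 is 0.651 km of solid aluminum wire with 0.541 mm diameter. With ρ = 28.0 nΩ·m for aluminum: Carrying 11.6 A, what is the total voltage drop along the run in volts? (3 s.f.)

929 V

ρ = 28.0 nΩ·m = 2.80×10^-8 Ω·m
Section 1: A_strand = π(1.7650e-04)² = 9.787e-08 m²; R₁ = ρL/(N·A_s) = (2.80×10^-8)(100)/(37×9.787e-08) = 0.7732 Ω
Section 2: A = π(d/2)² = π(2.7050e-04 m)² = 2.299e-07 m²
R₂ = (2.80×10^-8)(651)/(2.299e-07) = 79.3 Ω
R = R₁ + R₂ = 80.07 Ω
V = IR = 11.6 × 80.07 = 929 V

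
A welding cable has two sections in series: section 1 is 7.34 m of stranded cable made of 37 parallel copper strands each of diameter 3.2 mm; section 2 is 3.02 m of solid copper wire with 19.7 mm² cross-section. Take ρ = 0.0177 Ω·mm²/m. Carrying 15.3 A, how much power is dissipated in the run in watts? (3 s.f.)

0.737 W

ρ = 0.0177 Ω·mm²/m = 1.77×10^-8 Ω·m
Section 1: A_strand = π(1.6000e-03)² = 8.042e-06 m²; R₁ = ρL/(N·A_s) = (1.77×10^-8)(7.34)/(37×8.042e-06) = 4.366×10^-4 Ω
Section 2: A = 19.7 mm² = 1.970e-05 m²
R₂ = (1.77×10^-8)(3.02)/(1.970e-05) = 0.002713 Ω
R = R₁ + R₂ = 0.00315 Ω
P = I²R = (15.3)² × 0.00315 = 0.737 W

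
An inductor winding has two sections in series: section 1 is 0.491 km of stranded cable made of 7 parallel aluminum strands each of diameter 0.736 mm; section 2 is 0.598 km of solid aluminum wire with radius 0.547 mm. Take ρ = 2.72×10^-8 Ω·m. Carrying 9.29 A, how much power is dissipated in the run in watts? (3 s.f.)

1880 W

Section 1: A_strand = π(3.6800e-04)² = 4.254e-07 m²; R₁ = ρL/(N·A_s) = (2.72×10^-8)(491)/(7×4.254e-07) = 4.484 Ω
Section 2: A = πr² = π(5.4700e-04 m)² = 9.400e-07 m²
R₂ = (2.72×10^-8)(598)/(9.400e-07) = 17.3 Ω
R = R₁ + R₂ = 21.79 Ω
P = I²R = (9.29)² × 21.79 = 1880 W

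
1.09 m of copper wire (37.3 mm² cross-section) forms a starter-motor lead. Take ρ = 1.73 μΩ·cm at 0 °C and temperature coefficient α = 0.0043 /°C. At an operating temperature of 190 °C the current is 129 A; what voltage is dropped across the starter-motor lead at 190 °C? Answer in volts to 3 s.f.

ρ = 1.73 μΩ·cm = 1.73×10^-8 Ω·m
A = 37.3 mm² = 3.730e-05 m²
R₍0₎ = ρL/A = (1.73×10^-8)(1.09)/(3.730e-05) = 5.055×10^-4 Ω
R₍190₎ = R₍0₎(1 + αΔT) = 5.055×10^-4 × (1 + 0.0043×190) = 9.186×10^-4 Ω
V = IR = 129 × 9.186×10^-4 = 0.118 V

0.118 V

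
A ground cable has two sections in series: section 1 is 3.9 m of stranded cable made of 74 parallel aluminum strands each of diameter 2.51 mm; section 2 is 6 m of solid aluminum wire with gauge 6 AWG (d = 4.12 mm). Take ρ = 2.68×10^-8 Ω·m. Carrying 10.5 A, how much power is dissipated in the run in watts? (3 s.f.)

Section 1: A_strand = π(1.2550e-03)² = 4.948e-06 m²; R₁ = ρL/(N·A_s) = (2.68×10^-8)(3.9)/(74×4.948e-06) = 2.855×10^-4 Ω
Section 2: A = π(4.12/2 mm)² = π(2.0600e-03 m)² = 1.333e-05 m²
R₂ = (2.68×10^-8)(6)/(1.333e-05) = 0.01206 Ω
R = R₁ + R₂ = 0.01235 Ω
P = I²R = (10.5)² × 0.01235 = 1.36 W

1.36 W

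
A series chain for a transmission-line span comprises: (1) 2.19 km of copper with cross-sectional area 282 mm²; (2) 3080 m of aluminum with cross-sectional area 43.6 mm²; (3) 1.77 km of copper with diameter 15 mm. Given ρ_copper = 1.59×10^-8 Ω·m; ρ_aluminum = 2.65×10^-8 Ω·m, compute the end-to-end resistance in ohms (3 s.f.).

2.15 Ω

Seg 1: A = 282 mm² = 2.820e-04 m²
R_1 = (1.59×10^-8)(2190)/(2.820e-04) = 0.1235 Ω
Seg 2: A = 43.6 mm² = 4.360e-05 m²
R_2 = (2.65×10^-8)(3080)/(4.360e-05) = 1.872 Ω
Seg 3: A = π(d/2)² = π(7.5000e-03 m)² = 1.767e-04 m²
R_3 = (1.59×10^-8)(1770)/(1.767e-04) = 0.1593 Ω
R_total = R_1 + R_2 + R_3 = 2.15 Ω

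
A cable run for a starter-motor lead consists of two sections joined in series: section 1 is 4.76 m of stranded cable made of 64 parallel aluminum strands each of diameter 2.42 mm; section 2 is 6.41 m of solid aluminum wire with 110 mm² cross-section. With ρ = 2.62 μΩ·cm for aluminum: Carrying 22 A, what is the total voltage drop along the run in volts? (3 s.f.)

ρ = 2.62 μΩ·cm = 2.62×10^-8 Ω·m
Section 1: A_strand = π(1.2100e-03)² = 4.600e-06 m²; R₁ = ρL/(N·A_s) = (2.62×10^-8)(4.76)/(64×4.600e-06) = 4.237×10^-4 Ω
Section 2: A = 110 mm² = 1.100e-04 m²
R₂ = (2.62×10^-8)(6.41)/(1.100e-04) = 0.001527 Ω
R = R₁ + R₂ = 0.00195 Ω
V = IR = 22 × 0.00195 = 0.0429 V

0.0429 V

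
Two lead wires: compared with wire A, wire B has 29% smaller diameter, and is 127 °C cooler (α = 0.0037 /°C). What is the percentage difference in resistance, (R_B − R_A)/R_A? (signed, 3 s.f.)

5.16%

R ∝ ρL/d² with ρ ∝ (1+αΔT), so R_B/R_A = (1 − 29/100)⁻² × (1 − 0.0037×127)
= 1.984 × 0.5301 = 1.052
(R_B − R_A)/R_A = 1.052 − 1 = 5.16%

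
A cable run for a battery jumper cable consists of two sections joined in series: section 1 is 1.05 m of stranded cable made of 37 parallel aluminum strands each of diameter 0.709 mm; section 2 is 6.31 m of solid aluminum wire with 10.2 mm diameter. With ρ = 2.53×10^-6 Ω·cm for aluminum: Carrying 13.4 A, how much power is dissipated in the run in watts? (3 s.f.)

0.677 W

ρ = 2.53×10^-6 Ω·cm = 2.53×10^-8 Ω·m
Section 1: A_strand = π(3.5450e-04)² = 3.948e-07 m²; R₁ = ρL/(N·A_s) = (2.53×10^-8)(1.05)/(37×3.948e-07) = 0.001819 Ω
Section 2: A = π(d/2)² = π(5.1000e-03 m)² = 8.171e-05 m²
R₂ = (2.53×10^-8)(6.31)/(8.171e-05) = 0.001954 Ω
R = R₁ + R₂ = 0.003772 Ω
P = I²R = (13.4)² × 0.003772 = 0.677 W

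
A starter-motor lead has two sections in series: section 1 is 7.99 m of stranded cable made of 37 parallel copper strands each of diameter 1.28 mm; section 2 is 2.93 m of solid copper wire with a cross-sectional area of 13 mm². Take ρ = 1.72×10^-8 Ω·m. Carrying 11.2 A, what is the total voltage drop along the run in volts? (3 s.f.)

0.0757 V

Section 1: A_strand = π(6.4000e-04)² = 1.287e-06 m²; R₁ = ρL/(N·A_s) = (1.72×10^-8)(7.99)/(37×1.287e-06) = 0.002886 Ω
Section 2: A = 13 mm² = 1.300e-05 m²
R₂ = (1.72×10^-8)(2.93)/(1.300e-05) = 0.003877 Ω
R = R₁ + R₂ = 0.006763 Ω
V = IR = 11.2 × 0.006763 = 0.0757 V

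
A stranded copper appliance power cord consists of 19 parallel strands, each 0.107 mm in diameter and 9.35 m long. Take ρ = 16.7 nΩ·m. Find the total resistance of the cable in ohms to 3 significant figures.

ρ = 16.7 nΩ·m = 1.67×10^-8 Ω·m
A_strand = π(5.3500e-05 m)² = 8.992e-09 m²
R_strand = ρL/A = (1.67×10^-8)(9.35)/(8.992e-09) = 17.36 Ω
R_total = R_strand/N = 17.36/19 = 0.914 Ω

0.914 Ω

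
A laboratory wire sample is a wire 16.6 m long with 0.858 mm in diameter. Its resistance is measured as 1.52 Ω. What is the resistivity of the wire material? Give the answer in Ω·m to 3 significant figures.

5.29×10^-8 Ω·m

A = π(d/2)² = π(4.2900e-04 m)² = 5.782e-07 m²
ρ = RA/L = (1.52)(5.782e-07)/(16.6) = 5.29×10^-8 Ω·m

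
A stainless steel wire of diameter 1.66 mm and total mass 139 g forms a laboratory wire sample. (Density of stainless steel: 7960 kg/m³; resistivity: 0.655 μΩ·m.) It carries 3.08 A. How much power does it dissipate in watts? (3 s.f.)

ρ = 0.655 μΩ·m = 6.55×10^-7 Ω·m
A = π(d/2)² = π(8.3000e-04 m)² = 2.1642e-06 m²
L = m/(density·A) = 0.139/(7960×2.1642e-06) = 8.069 m
R = ρL/A = (6.55×10^-7)(8.069)/(2.1642e-06) = 2.442 Ω
P = I²R = (3.08)² × 2.442 = 23.2 W

23.2 W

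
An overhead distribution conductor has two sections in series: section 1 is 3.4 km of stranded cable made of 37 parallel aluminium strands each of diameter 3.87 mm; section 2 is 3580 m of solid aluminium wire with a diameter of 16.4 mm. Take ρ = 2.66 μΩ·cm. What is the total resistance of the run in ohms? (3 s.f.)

0.659 Ω

ρ = 2.66 μΩ·cm = 2.66×10^-8 Ω·m
Section 1: A_strand = π(1.9350e-03)² = 1.176e-05 m²; R₁ = ρL/(N·A_s) = (2.66×10^-8)(3400)/(37×1.176e-05) = 0.2078 Ω
Section 2: A = π(d/2)² = π(8.2000e-03 m)² = 2.112e-04 m²
R₂ = (2.66×10^-8)(3580)/(2.112e-04) = 0.4508 Ω
R = R₁ + R₂ = 0.659 Ω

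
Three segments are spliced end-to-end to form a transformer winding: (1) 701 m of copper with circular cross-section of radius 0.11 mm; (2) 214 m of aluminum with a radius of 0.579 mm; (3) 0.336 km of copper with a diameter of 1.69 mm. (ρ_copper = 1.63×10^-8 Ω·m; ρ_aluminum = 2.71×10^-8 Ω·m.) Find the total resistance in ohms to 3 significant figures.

309 Ω

Seg 1: A = πr² = π(1.1000e-04 m)² = 3.801e-08 m²
R_1 = (1.63×10^-8)(701)/(3.801e-08) = 300.6 Ω
Seg 2: A = πr² = π(5.7900e-04 m)² = 1.053e-06 m²
R_2 = (2.71×10^-8)(214)/(1.053e-06) = 5.507 Ω
Seg 3: A = π(d/2)² = π(8.4500e-04 m)² = 2.243e-06 m²
R_3 = (1.63×10^-8)(336)/(2.243e-06) = 2.442 Ω
R_total = R_1 + R_2 + R_3 = 309 Ω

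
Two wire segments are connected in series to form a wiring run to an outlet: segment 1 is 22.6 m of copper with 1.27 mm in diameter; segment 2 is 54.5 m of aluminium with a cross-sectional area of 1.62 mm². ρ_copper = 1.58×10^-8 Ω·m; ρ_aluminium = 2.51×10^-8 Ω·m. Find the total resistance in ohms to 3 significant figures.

1.13 Ω

Segment 1: A = π(d/2)² = π(6.3500e-04 m)² = 1.267e-06 m²
R₁ = ρL/A = (1.58×10^-8)(22.6)/(1.267e-06) = 0.2819 Ω
Segment 2: A = 1.62 mm² = 1.620e-06 m²
R₂ = (2.51×10^-8)(54.5)/(1.620e-06) = 0.8444 Ω
R = R₁ + R₂ = 1.13 Ω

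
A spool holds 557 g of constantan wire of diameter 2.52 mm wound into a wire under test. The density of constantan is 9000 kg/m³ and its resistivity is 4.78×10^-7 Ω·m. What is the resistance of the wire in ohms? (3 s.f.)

1.19 Ω

A = π(d/2)² = π(1.2600e-03 m)² = 4.9876e-06 m²
L = m/(density·A) = 0.557/(9000×4.9876e-06) = 12.41 m
R = ρL/A = (4.78×10^-7)(12.41)/(4.9876e-06) = 1.19 Ω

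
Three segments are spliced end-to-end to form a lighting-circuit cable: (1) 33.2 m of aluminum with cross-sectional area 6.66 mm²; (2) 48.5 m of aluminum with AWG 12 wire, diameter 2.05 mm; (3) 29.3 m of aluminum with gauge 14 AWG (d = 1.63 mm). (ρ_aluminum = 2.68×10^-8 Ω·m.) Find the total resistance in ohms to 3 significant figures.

Seg 1: A = 6.66 mm² = 6.660e-06 m²
R_1 = (2.68×10^-8)(33.2)/(6.660e-06) = 0.1336 Ω
Seg 2: A = π(2.05/2 mm)² = π(1.0250e-03 m)² = 3.301e-06 m²
R_2 = (2.68×10^-8)(48.5)/(3.301e-06) = 0.3938 Ω
Seg 3: A = π(1.63/2 mm)² = π(8.1500e-04 m)² = 2.087e-06 m²
R_3 = (2.68×10^-8)(29.3)/(2.087e-06) = 0.3763 Ω
R_total = R_1 + R_2 + R_3 = 0.904 Ω

0.904 Ω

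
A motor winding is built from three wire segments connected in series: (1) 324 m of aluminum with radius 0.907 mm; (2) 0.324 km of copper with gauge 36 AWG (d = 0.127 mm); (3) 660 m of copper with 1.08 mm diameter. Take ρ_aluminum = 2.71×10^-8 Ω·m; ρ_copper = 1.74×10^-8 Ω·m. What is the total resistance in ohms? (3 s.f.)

Seg 1: A = πr² = π(9.0700e-04 m)² = 2.584e-06 m²
R_1 = (2.71×10^-8)(324)/(2.584e-06) = 3.397 Ω
Seg 2: A = π(0.127/2 mm)² = π(6.3500e-05 m)² = 1.267e-08 m²
R_2 = (1.74×10^-8)(324)/(1.267e-08) = 445 Ω
Seg 3: A = π(d/2)² = π(5.4000e-04 m)² = 9.161e-07 m²
R_3 = (1.74×10^-8)(660)/(9.161e-07) = 12.54 Ω
R_total = R_1 + R_2 + R_3 = 461 Ω

461 Ω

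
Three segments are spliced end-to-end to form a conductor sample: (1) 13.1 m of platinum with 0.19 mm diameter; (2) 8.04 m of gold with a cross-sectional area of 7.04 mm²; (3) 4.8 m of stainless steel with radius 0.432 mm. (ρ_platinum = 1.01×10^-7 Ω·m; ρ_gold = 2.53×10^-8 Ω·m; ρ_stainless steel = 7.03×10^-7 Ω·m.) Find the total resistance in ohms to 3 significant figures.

Seg 1: A = π(d/2)² = π(9.5000e-05 m)² = 2.835e-08 m²
R_1 = (1.01×10^-7)(13.1)/(2.835e-08) = 46.67 Ω
Seg 2: A = 7.04 mm² = 7.040e-06 m²
R_2 = (2.53×10^-8)(8.04)/(7.040e-06) = 0.02889 Ω
Seg 3: A = πr² = π(4.3200e-04 m)² = 5.863e-07 m²
R_3 = (7.03×10^-7)(4.8)/(5.863e-07) = 5.755 Ω
R_total = R_1 + R_2 + R_3 = 52.4 Ω

52.4 Ω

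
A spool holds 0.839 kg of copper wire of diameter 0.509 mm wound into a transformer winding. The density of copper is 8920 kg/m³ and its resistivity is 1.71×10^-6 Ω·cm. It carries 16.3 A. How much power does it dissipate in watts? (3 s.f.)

ρ = 1.71×10^-6 Ω·cm = 1.71×10^-8 Ω·m
A = π(d/2)² = π(2.5450e-04 m)² = 2.0348e-07 m²
L = m/(density·A) = 0.839/(8920×2.0348e-07) = 462.2 m
R = ρL/A = (1.71×10^-8)(462.2)/(2.0348e-07) = 38.85 Ω
P = I²R = (16.3)² × 38.85 = 10300 W

10300 W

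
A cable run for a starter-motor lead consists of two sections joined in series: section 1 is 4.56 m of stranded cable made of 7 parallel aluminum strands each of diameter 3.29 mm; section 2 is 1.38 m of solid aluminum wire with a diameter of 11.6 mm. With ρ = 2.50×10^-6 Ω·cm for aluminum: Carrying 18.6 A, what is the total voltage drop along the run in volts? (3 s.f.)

ρ = 2.50×10^-6 Ω·cm = 2.50×10^-8 Ω·m
Section 1: A_strand = π(1.6450e-03)² = 8.501e-06 m²; R₁ = ρL/(N·A_s) = (2.50×10^-8)(4.56)/(7×8.501e-06) = 0.001916 Ω
Section 2: A = π(d/2)² = π(5.8000e-03 m)² = 1.057e-04 m²
R₂ = (2.50×10^-8)(1.38)/(1.057e-04) = 3.264×10^-4 Ω
R = R₁ + R₂ = 0.002242 Ω
V = IR = 18.6 × 0.002242 = 0.0417 V

0.0417 V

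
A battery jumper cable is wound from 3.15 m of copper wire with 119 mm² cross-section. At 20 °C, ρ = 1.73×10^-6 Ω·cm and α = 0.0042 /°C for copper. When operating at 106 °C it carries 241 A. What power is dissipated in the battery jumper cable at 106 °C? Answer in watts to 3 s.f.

ρ = 1.73×10^-6 Ω·cm = 1.73×10^-8 Ω·m
A = 119 mm² = 1.190e-04 m²
R₍20₎ = ρL/A = (1.73×10^-8)(3.15)/(1.190e-04) = 4.579×10^-4 Ω
R₍106₎ = R₍20₎(1 + αΔT) = 4.579×10^-4 × (1 + 0.0042×86) = 6.233×10^-4 Ω
P = I²R = (241)² × 6.233×10^-4 = 36.2 W

36.2 W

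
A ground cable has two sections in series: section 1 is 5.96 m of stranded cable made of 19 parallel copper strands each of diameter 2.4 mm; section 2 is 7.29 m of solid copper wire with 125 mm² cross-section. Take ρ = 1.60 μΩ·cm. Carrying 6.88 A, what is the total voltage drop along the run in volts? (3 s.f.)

0.0141 V

ρ = 1.60 μΩ·cm = 1.60×10^-8 Ω·m
Section 1: A_strand = π(1.2000e-03)² = 4.524e-06 m²; R₁ = ρL/(N·A_s) = (1.60×10^-8)(5.96)/(19×4.524e-06) = 0.001109 Ω
Section 2: A = 125 mm² = 1.250e-04 m²
R₂ = (1.60×10^-8)(7.29)/(1.250e-04) = 9.331×10^-4 Ω
R = R₁ + R₂ = 0.002043 Ω
V = IR = 6.88 × 0.002043 = 0.0141 V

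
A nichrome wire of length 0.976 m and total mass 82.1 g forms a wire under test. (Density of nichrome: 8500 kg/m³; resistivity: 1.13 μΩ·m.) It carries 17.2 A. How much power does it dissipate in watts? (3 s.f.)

33.0 W

ρ = 1.13 μΩ·m = 1.13×10^-6 Ω·m
A = m/(density·L) = 0.0821/(8500×0.976) = 9.8963e-06 m²
R = ρL/A = (1.13×10^-6)(0.976)/(9.8963e-06) = 0.1114 Ω
P = I²R = (17.2)² × 0.1114 = 33.0 W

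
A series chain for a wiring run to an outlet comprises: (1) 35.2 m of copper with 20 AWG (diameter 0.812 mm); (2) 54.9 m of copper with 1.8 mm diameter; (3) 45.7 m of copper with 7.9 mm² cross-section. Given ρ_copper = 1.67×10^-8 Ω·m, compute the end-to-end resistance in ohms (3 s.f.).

1.59 Ω

Seg 1: A = π(0.812/2 mm)² = π(4.0600e-04 m)² = 5.178e-07 m²
R_1 = (1.67×10^-8)(35.2)/(5.178e-07) = 1.135 Ω
Seg 2: A = π(d/2)² = π(9.0000e-04 m)² = 2.545e-06 m²
R_2 = (1.67×10^-8)(54.9)/(2.545e-06) = 0.3603 Ω
Seg 3: A = 7.9 mm² = 7.900e-06 m²
R_3 = (1.67×10^-8)(45.7)/(7.900e-06) = 0.09661 Ω
R_total = R_1 + R_2 + R_3 = 1.59 Ω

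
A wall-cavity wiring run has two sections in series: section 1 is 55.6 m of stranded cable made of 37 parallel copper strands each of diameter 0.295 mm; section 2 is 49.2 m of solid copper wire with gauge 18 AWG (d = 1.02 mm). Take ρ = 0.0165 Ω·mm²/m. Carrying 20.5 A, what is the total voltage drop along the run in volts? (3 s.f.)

ρ = 0.0165 Ω·mm²/m = 1.65×10^-8 Ω·m
Section 1: A_strand = π(1.4750e-04)² = 6.835e-08 m²; R₁ = ρL/(N·A_s) = (1.65×10^-8)(55.6)/(37×6.835e-08) = 0.3628 Ω
Section 2: A = π(1.02/2 mm)² = π(5.1000e-04 m)² = 8.171e-07 m²
R₂ = (1.65×10^-8)(49.2)/(8.171e-07) = 0.9935 Ω
R = R₁ + R₂ = 1.356 Ω
V = IR = 20.5 × 1.356 = 27.8 V

27.8 V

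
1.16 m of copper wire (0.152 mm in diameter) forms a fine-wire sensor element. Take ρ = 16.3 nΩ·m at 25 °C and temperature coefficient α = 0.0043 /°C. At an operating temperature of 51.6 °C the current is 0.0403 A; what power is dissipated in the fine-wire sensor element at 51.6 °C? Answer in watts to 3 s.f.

0.00189 W

ρ = 16.3 nΩ·m = 1.63×10^-8 Ω·m
A = π(d/2)² = π(7.6000e-05 m)² = 1.815e-08 m²
R₍25₎ = ρL/A = (1.63×10^-8)(1.16)/(1.815e-08) = 1.042 Ω
R₍51.6₎ = R₍25₎(1 + αΔT) = 1.042 × (1 + 0.0043×26.6) = 1.161 Ω
P = I²R = (0.0403)² × 1.161 = 0.00189 W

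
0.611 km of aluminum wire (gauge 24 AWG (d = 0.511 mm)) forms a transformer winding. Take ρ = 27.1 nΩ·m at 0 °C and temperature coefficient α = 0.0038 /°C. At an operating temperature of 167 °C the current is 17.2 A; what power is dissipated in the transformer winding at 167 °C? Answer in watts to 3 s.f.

39000 W

ρ = 27.1 nΩ·m = 2.71×10^-8 Ω·m
A = π(0.511/2 mm)² = π(2.5550e-04 m)² = 2.051e-07 m²
R₍0₎ = ρL/A = (2.71×10^-8)(611)/(2.051e-07) = 80.74 Ω
R₍167₎ = R₍0₎(1 + αΔT) = 80.74 × (1 + 0.0038×167) = 132 Ω
P = I²R = (17.2)² × 132 = 39000 W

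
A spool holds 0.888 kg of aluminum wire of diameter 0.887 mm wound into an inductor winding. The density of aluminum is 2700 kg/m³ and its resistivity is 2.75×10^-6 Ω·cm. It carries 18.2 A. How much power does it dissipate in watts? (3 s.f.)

7850 W

ρ = 2.75×10^-6 Ω·cm = 2.75×10^-8 Ω·m
A = π(d/2)² = π(4.4350e-04 m)² = 6.1793e-07 m²
L = m/(density·A) = 0.888/(2700×6.1793e-07) = 532.2 m
R = ρL/A = (2.75×10^-8)(532.2)/(6.1793e-07) = 23.69 Ω
P = I²R = (18.2)² × 23.69 = 7850 W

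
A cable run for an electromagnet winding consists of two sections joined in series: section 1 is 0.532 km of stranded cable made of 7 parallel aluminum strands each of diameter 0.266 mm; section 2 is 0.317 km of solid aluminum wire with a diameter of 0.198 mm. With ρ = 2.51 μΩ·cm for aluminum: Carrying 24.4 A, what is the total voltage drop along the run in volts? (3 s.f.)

7140 V

ρ = 2.51 μΩ·cm = 2.51×10^-8 Ω·m
Section 1: A_strand = π(1.3300e-04)² = 5.557e-08 m²; R₁ = ρL/(N·A_s) = (2.51×10^-8)(532)/(7×5.557e-08) = 34.33 Ω
Section 2: A = π(d/2)² = π(9.9000e-05 m)² = 3.079e-08 m²
R₂ = (2.51×10^-8)(317)/(3.079e-08) = 258.4 Ω
R = R₁ + R₂ = 292.7 Ω
V = IR = 24.4 × 292.7 = 7140 V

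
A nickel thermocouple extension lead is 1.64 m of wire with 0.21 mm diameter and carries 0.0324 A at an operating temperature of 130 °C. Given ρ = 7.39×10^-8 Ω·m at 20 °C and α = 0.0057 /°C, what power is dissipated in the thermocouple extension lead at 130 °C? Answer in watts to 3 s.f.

0.00598 W

A = π(d/2)² = π(1.0500e-04 m)² = 3.464e-08 m²
R₍20₎ = ρL/A = (7.39×10^-8)(1.64)/(3.464e-08) = 3.499 Ω
R₍130₎ = R₍20₎(1 + αΔT) = 3.499 × (1 + 0.0057×110) = 5.693 Ω
P = I²R = (0.0324)² × 5.693 = 0.00598 W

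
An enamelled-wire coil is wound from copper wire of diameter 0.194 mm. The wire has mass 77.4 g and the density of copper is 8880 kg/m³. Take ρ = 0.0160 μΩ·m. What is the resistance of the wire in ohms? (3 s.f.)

160 Ω

ρ = 0.0160 μΩ·m = 1.60×10^-8 Ω·m
A = π(d/2)² = π(9.7000e-05 m)² = 2.9559e-08 m²
L = m/(density·A) = 0.0774/(8880×2.9559e-08) = 294.9 m
R = ρL/A = (1.60×10^-8)(294.9)/(2.9559e-08) = 160 Ω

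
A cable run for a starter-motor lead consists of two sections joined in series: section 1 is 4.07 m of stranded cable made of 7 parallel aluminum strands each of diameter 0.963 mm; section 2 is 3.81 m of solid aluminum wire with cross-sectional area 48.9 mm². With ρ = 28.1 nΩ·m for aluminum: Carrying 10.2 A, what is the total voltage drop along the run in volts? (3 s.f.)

0.251 V

ρ = 28.1 nΩ·m = 2.81×10^-8 Ω·m
Section 1: A_strand = π(4.8150e-04)² = 7.284e-07 m²; R₁ = ρL/(N·A_s) = (2.81×10^-8)(4.07)/(7×7.284e-07) = 0.02243 Ω
Section 2: A = 48.9 mm² = 4.890e-05 m²
R₂ = (2.81×10^-8)(3.81)/(4.890e-05) = 0.002189 Ω
R = R₁ + R₂ = 0.02462 Ω
V = IR = 10.2 × 0.02462 = 0.251 V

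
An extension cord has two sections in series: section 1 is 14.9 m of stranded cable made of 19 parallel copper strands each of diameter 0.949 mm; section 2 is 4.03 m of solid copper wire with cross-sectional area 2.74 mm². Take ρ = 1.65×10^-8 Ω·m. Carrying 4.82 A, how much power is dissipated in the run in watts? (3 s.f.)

0.989 W

Section 1: A_strand = π(4.7450e-04)² = 7.073e-07 m²; R₁ = ρL/(N·A_s) = (1.65×10^-8)(14.9)/(19×7.073e-07) = 0.01829 Ω
Section 2: A = 2.74 mm² = 2.740e-06 m²
R₂ = (1.65×10^-8)(4.03)/(2.740e-06) = 0.02427 Ω
R = R₁ + R₂ = 0.04256 Ω
P = I²R = (4.82)² × 0.04256 = 0.989 W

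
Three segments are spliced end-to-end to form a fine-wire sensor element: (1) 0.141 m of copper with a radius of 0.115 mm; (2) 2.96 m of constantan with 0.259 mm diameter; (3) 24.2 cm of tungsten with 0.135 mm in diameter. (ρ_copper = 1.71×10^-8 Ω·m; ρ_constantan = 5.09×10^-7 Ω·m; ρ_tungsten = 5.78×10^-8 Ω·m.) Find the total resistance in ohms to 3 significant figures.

29.6 Ω

Seg 1: A = πr² = π(1.1500e-04 m)² = 4.155e-08 m²
R_1 = (1.71×10^-8)(0.141)/(4.155e-08) = 0.05803 Ω
Seg 2: A = π(d/2)² = π(1.2950e-04 m)² = 5.269e-08 m²
R_2 = (5.09×10^-7)(2.96)/(5.269e-08) = 28.6 Ω
Seg 3: A = π(d/2)² = π(6.7500e-05 m)² = 1.431e-08 m²
R_3 = (5.78×10^-8)(0.242)/(1.431e-08) = 0.9772 Ω
R_total = R_1 + R_2 + R_3 = 29.6 Ω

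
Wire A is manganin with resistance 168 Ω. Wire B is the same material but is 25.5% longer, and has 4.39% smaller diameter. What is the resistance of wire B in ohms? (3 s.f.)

231 Ω

R ∝ L/d², so R_B/R_A = (1 + 25.5/100) × (1 − 4.39/100)⁻²
= 1.255 × 1.094 = 1.373
R_B = 1.373 × 168 = 231 Ω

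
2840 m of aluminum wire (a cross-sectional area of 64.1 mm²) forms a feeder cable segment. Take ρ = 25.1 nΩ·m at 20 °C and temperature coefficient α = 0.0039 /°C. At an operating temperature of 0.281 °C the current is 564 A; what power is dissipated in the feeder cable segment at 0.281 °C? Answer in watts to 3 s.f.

3.27×10^5 W

ρ = 25.1 nΩ·m = 2.51×10^-8 Ω·m
A = 64.1 mm² = 6.410e-05 m²
R₍20₎ = ρL/A = (2.51×10^-8)(2840)/(6.410e-05) = 1.112 Ω
R₍0.281₎ = R₍20₎(1 + αΔT) = 1.112 × (1 + 0.0039×-19.7) = 1.027 Ω
P = I²R = (564)² × 1.027 = 3.27×10^5 W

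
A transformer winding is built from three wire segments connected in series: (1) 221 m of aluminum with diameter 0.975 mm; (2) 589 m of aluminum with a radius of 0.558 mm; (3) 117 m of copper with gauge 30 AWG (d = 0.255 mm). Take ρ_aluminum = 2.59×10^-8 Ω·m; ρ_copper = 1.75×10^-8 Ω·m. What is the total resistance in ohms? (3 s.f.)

Seg 1: A = π(d/2)² = π(4.8750e-04 m)² = 7.466e-07 m²
R_1 = (2.59×10^-8)(221)/(7.466e-07) = 7.666 Ω
Seg 2: A = πr² = π(5.5800e-04 m)² = 9.782e-07 m²
R_2 = (2.59×10^-8)(589)/(9.782e-07) = 15.6 Ω
Seg 3: A = π(0.255/2 mm)² = π(1.2750e-04 m)² = 5.107e-08 m²
R_3 = (1.75×10^-8)(117)/(5.107e-08) = 40.09 Ω
R_total = R_1 + R_2 + R_3 = 63.4 Ω

63.4 Ω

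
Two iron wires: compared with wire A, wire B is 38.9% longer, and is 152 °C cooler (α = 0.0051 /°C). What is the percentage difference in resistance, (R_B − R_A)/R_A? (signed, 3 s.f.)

R ∝ ρL/d² with ρ ∝ (1+αΔT), so R_B/R_A = (1 + 38.9/100) × (1 − 0.0051×152)
= 1.389 × 0.2248 = 0.3123
(R_B − R_A)/R_A = 0.3123 − 1 = -68.8%

-68.8%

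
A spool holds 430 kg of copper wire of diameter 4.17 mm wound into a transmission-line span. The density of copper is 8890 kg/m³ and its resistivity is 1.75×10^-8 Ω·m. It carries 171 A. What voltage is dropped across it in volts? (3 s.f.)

776 V

A = π(d/2)² = π(2.0850e-03 m)² = 1.3657e-05 m²
L = m/(density·A) = 430/(8890×1.3657e-05) = 3542 m
R = ρL/A = (1.75×10^-8)(3542)/(1.3657e-05) = 4.538 Ω
V = IR = 171 × 4.538 = 776 V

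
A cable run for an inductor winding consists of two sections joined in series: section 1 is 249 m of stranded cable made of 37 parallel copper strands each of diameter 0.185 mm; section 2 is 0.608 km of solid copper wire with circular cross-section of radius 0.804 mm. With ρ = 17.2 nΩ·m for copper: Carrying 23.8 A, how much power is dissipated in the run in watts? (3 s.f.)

ρ = 17.2 nΩ·m = 1.72×10^-8 Ω·m
Section 1: A_strand = π(9.2500e-05)² = 2.688e-08 m²; R₁ = ρL/(N·A_s) = (1.72×10^-8)(249)/(37×2.688e-08) = 4.306 Ω
Section 2: A = πr² = π(8.0400e-04 m)² = 2.031e-06 m²
R₂ = (1.72×10^-8)(608)/(2.031e-06) = 5.15 Ω
R = R₁ + R₂ = 9.456 Ω
P = I²R = (23.8)² × 9.456 = 5360 W

5360 W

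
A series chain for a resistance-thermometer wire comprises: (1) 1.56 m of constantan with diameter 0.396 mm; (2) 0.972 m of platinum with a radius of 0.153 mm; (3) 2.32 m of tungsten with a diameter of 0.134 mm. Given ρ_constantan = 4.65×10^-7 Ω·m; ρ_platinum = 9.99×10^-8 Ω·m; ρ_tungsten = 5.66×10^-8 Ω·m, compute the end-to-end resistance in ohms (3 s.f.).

Seg 1: A = π(d/2)² = π(1.9800e-04 m)² = 1.232e-07 m²
R_1 = (4.65×10^-7)(1.56)/(1.232e-07) = 5.89 Ω
Seg 2: A = πr² = π(1.5300e-04 m)² = 7.354e-08 m²
R_2 = (9.99×10^-8)(0.972)/(7.354e-08) = 1.32 Ω
Seg 3: A = π(d/2)² = π(6.7000e-05 m)² = 1.410e-08 m²
R_3 = (5.66×10^-8)(2.32)/(1.410e-08) = 9.311 Ω
R_total = R_1 + R_2 + R_3 = 16.5 Ω

16.5 Ω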